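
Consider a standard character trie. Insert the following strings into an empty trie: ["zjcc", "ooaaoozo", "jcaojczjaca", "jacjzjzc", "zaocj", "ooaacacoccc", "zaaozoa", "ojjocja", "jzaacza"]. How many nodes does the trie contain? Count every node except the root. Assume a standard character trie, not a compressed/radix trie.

For each word, the new-node count is its length minus the longest prefix already in the trie:
  "zjcc" → 4 new (z, j, c, c)
  "ooaaoozo" → 8 new (o, o, a, a, o, o, z, o)
  "jcaojczjaca" → 11 new (j, c, a, o, j, c, z, j, a, c, a)
  "jacjzjzc" → prefix "j" already present; 7 new (a, c, j, z, j, z, c)
  "zaocj" → prefix "z" already present; 4 new (a, o, c, j)
  "ooaacacoccc" → prefix "ooaa" already present; 7 new (c, a, c, o, c, c, c)
  "zaaozoa" → prefix "za" already present; 5 new (a, o, z, o, a)
  "ojjocja" → prefix "o" already present; 6 new (j, j, o, c, j, a)
  "jzaacza" → prefix "j" already present; 6 new (z, a, a, c, z, a)
Total nodes = 4 + 8 + 11 + 7 + 4 + 7 + 5 + 6 + 6 = 58

58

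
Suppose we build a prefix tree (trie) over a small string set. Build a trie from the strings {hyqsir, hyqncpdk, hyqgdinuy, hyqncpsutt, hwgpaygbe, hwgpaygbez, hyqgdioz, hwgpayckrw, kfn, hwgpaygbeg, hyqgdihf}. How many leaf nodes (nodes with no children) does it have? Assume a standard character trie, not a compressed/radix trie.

10

Leaves are exactly the stored words that no other stored word extends.
Those words: "hwgpayckrw", "hwgpaygbeg", "hwgpaygbez", "hyqgdihf", "hyqgdinuy", "hyqgdioz", "hyqncpdk", "hyqncpsutt", "hyqsir", "kfn"
Leaf count: 10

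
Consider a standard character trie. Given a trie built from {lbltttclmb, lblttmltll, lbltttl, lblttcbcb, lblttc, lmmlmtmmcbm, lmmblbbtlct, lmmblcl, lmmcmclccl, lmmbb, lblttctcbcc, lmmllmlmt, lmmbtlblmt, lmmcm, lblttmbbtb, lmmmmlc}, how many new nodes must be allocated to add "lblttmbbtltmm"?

"lblttmbbt" is already a path in the trie; the remaining "ltmm" must be added.
So 13 − 9 = 4 new nodes.

4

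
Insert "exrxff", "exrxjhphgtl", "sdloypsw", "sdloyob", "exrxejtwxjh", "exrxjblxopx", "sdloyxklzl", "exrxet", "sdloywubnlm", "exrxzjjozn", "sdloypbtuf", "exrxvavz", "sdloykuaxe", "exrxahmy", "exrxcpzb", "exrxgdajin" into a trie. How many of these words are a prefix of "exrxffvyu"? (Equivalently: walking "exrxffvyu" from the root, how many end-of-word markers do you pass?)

1

Check each prefix of "exrxffvyu" against the stored set — each match is an end-marker on the path.
Prefixes of the query that are stored words: "exrxff"
Count: 1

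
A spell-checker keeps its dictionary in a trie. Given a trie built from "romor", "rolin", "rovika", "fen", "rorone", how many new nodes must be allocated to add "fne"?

2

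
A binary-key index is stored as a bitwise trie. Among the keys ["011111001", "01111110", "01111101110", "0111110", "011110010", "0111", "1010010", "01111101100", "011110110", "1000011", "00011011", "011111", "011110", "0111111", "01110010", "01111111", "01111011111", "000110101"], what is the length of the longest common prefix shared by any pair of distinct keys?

Equivalently: take the maximum, over all pairs, of their longest common prefix length.
e.g. "01111101100" and "01111101110" share the prefix "011111011" of length 9; no pair shares a longer one.
Longest shared-prefix length: 9

9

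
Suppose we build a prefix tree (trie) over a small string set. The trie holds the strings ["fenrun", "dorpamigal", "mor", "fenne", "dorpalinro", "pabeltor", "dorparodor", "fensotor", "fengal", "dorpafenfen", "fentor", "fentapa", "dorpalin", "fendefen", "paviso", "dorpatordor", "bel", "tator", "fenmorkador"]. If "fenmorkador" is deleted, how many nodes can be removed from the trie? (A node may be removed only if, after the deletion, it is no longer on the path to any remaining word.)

8

Walk "fenmorkador" from the leaf back toward the root, removing each node that no remaining word uses.
The suffix "morkador" (8 nodes) is used only by "fenmorkador"; the node for "fen" still has the child "r", so pruning stops there.
Nodes removed: 8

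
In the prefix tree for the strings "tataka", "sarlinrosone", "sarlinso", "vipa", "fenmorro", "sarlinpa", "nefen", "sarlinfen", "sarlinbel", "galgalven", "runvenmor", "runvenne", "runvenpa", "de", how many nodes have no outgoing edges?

A leaf is a node with no children — equivalently, the end of a word that is not a proper prefix of any other stored word.
Those words: "de", "fenmorro", "galgalven", "nefen", "runvenmor", "runvenne", "runvenpa", "sarlinbel", "sarlinfen", "sarlinpa", "sarlinrosone", "sarlinso", "tataka", "vipa"
Leaf count: 14

14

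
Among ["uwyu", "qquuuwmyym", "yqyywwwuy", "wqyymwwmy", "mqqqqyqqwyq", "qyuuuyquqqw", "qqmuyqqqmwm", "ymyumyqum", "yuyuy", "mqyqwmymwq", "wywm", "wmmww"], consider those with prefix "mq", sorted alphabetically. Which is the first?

Words with prefix "mq", in lexicographic order: "mqqqqyqqwyq", "mqyqwmymwq"
Position 1: mqqqqyqqwyq

mqqqqyqqwyq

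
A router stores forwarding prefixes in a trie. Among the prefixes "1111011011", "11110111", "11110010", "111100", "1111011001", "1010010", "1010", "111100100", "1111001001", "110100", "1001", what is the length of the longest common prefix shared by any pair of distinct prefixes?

9

Equivalently: take the maximum, over all pairs, of their longest common prefix length.
"111100100" and "1111001001" agree on "111100100" (9 characters) before diverging; nothing deeper is shared.
Longest shared-prefix length: 9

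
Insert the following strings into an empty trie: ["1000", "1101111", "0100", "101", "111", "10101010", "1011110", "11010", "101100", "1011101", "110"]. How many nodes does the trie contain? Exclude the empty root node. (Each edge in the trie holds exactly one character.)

30

For each word, the new-node count is its length minus the longest prefix already in the trie:
  "1000" → 4 new (1, 0, 0, 0)
  "1101111" → prefix "1" already present; 6 new (1, 0, 1, 1, 1, 1)
  "0100" → 4 new (0, 1, 0, 0)
  "101" → prefix "10" already present; 1 new (1)
  "111" → prefix "11" already present; 1 new (1)
  "10101010" → prefix "101" already present; 5 new (0, 1, 0, 1, 0)
  "1011110" → prefix "101" already present; 4 new (1, 1, 1, 0)
  "11010" → prefix "1101" already present; 1 new (0)
  "101100" → prefix "1011" already present; 2 new (0, 0)
  "1011101" → prefix "10111" already present; 2 new (0, 1)
  "110" → prefix "110" already present; 0 new (none)
Total nodes = 4 + 6 + 4 + 1 + 1 + 5 + 4 + 1 + 2 + 2 + 0 = 30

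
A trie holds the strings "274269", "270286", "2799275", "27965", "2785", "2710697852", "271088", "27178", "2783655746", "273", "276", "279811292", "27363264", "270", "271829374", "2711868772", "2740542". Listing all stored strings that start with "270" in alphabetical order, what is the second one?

270286

Filter for "270…" and sort: "270", "270286"
Position 2: 270286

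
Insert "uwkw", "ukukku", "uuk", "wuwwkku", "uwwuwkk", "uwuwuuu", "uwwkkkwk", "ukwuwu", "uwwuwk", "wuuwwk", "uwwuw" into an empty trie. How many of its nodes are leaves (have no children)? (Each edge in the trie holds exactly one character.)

9

A leaf is a node with no children — equivalently, the end of a word that is not a proper prefix of any other stored word.
Those words: "ukukku", "ukwuwu", "uuk", "uwkw", "uwuwuuu", "uwwkkkwk", "uwwuwkk", "wuuwwk", "wuwwkku"
Leaf count: 9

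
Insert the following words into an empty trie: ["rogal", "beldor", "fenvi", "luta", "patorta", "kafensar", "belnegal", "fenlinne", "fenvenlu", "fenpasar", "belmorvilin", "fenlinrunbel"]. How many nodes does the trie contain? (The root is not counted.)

68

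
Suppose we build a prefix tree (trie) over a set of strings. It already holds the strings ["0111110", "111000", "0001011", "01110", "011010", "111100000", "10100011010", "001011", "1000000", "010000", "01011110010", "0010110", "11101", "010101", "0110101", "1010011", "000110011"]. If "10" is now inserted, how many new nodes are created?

0

"10" is already a full path in the trie; only an end-marker is added.
No new nodes are needed: 0.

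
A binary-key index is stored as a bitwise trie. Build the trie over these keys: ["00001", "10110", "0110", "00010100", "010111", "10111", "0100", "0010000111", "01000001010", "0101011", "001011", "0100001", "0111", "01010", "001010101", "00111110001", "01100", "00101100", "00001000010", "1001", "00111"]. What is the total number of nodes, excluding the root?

69

For each word, the new-node count is its length minus the longest prefix already in the trie:
  "00001" → 5 new (0, 0, 0, 0, 1)
  "10110" → 5 new (1, 0, 1, 1, 0)
  "0110" → prefix "0" already present; 3 new (1, 1, 0)
  "00010100" → prefix "000" already present; 5 new (1, 0, 1, 0, 0)
  "010111" → prefix "01" already present; 4 new (0, 1, 1, 1)
  "10111" → prefix "1011" already present; 1 new (1)
  "0100" → prefix "010" already present; 1 new (0)
  "0010000111" → prefix "00" already present; 8 new (1, 0, 0, 0, 0, 1, 1, 1)
  "01000001010" → prefix "0100" already present; 7 new (0, 0, 0, 1, 0, 1, 0)
  "0101011" → prefix "0101" already present; 3 new (0, 1, 1)
  "001011" → prefix "0010" already present; 2 new (1, 1)
  "0100001" → prefix "010000" already present; 1 new (1)
  "0111" → prefix "011" already present; 1 new (1)
  "01010" → prefix "01010" already present; 0 new (none)
  "001010101" → prefix "00101" already present; 4 new (0, 1, 0, 1)
  "00111110001" → prefix "001" already present; 8 new (1, 1, 1, 1, 0, 0, 0, 1)
  "01100" → prefix "0110" already present; 1 new (0)
  "00101100" → prefix "001011" already present; 2 new (0, 0)
  "00001000010" → prefix "00001" already present; 6 new (0, 0, 0, 0, 1, 0)
  "1001" → prefix "10" already present; 2 new (0, 1)
  "00111" → prefix "00111" already present; 0 new (none)
Total nodes = 5 + 5 + 3 + 5 + 4 + 1 + 1 + 8 + 7 + 3 + 2 + 1 + 1 + 0 + 4 + 8 + 1 + 2 + 6 + 2 + 0 = 69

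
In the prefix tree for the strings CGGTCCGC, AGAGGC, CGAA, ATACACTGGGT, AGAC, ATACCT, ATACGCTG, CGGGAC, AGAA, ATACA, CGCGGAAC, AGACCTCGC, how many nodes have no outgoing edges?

A leaf is a node with no children — equivalently, the end of a word that is not a proper prefix of any other stored word.
Those words: "AGAA", "AGACCTCGC", "AGAGGC", "ATACACTGGGT", "ATACCT", "ATACGCTG", "CGAA", "CGCGGAAC", "CGGGAC", "CGGTCCGC"
Leaf count: 10

10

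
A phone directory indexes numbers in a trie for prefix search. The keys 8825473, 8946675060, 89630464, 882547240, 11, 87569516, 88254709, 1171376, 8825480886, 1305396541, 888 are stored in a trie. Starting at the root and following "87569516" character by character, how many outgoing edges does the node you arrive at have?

The children of the "87569516" node are the distinct next characters among strings starting with "87569516".
No stored string extends past "87569516".
That node has 0 child edges.

0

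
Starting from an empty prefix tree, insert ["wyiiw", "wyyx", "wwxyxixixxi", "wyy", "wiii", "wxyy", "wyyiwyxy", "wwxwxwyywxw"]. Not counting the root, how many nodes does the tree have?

36

Trie structure (* marks end of a word):
(root)
└─ w
   ├─ i
   │  └─ i
   │     └─ i *
   ├─ w
   │  └─ x
   │     ├─ w
   │     │  └─ x
   │     │     └─ w
   │     │        └─ y
   │     │           └─ y
   │     │              └─ w
   │     │                 └─ x
   │     │                    └─ w *
   │     └─ y
   │        └─ x
   │           └─ i
   │              └─ x
   │                 └─ i
   │                    └─ x
   │                       └─ x
   │                          └─ i *
   ├─ x
   │  └─ y
   │     └─ y *
   └─ y
      ├─ i
      │  └─ i
      │     └─ w *
      └─ y *
         ├─ i
         │  └─ w
         │     └─ y
         │        └─ x
         │           └─ y *
         └─ x *
Counting every labelled node above: 36.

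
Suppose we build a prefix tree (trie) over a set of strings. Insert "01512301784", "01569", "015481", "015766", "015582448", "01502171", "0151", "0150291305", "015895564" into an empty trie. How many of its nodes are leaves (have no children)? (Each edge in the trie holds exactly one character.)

8

A leaf is a node with no children — equivalently, the end of a word that is not a proper prefix of any other stored word.
Those words: "01502171", "0150291305", "01512301784", "015481", "015582448", "01569", "015766", "015895564"
Leaf count: 8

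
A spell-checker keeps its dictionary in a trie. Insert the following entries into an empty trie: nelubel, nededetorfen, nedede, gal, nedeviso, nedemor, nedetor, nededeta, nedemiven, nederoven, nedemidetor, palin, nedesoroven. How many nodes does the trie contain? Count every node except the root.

57

For each word, the new-node count is its length minus the longest prefix already in the trie:
  "nelubel" → 7 new (n, e, l, u, b, e, l)
  "nededetorfen" → prefix "ne" already present; 10 new (d, e, d, e, t, o, r, f, e, n)
  "nedede" → prefix "nedede" already present; 0 new (none)
  "gal" → 3 new (g, a, l)
  "nedeviso" → prefix "nede" already present; 4 new (v, i, s, o)
  "nedemor" → prefix "nede" already present; 3 new (m, o, r)
  "nedetor" → prefix "nede" already present; 3 new (t, o, r)
  "nededeta" → prefix "nededet" already present; 1 new (a)
  "nedemiven" → prefix "nedem" already present; 4 new (i, v, e, n)
  "nederoven" → prefix "nede" already present; 5 new (r, o, v, e, n)
  "nedemidetor" → prefix "nedemi" already present; 5 new (d, e, t, o, r)
  "palin" → 5 new (p, a, l, i, n)
  "nedesoroven" → prefix "nede" already present; 7 new (s, o, r, o, v, e, n)
Total nodes = 7 + 10 + 0 + 3 + 4 + 3 + 3 + 1 + 4 + 5 + 5 + 5 + 7 = 57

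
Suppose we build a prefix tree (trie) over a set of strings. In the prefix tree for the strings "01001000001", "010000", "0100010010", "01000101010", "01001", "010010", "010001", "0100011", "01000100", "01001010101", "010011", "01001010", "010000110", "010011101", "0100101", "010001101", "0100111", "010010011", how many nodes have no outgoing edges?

8

Leaves are exactly the stored words that no other stored word extends.
Those words: "010000110", "0100010010", "01000101010", "010001101", "01001000001", "010010011", "01001010101", "010011101"
Leaf count: 8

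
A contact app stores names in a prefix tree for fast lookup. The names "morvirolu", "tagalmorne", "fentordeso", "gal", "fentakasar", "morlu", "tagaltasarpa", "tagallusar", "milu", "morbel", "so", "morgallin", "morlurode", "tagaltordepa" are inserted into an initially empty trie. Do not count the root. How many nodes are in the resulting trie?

For each word, the new-node count is its length minus the longest prefix already in the trie:
  "morvirolu" → 9 new (m, o, r, v, i, r, o, l, u)
  "tagalmorne" → 10 new (t, a, g, a, l, m, o, r, n, e)
  "fentordeso" → 10 new (f, e, n, t, o, r, d, e, s, o)
  "gal" → 3 new (g, a, l)
  "fentakasar" → prefix "fent" already present; 6 new (a, k, a, s, a, r)
  "morlu" → prefix "mor" already present; 2 new (l, u)
  "tagaltasarpa" → prefix "tagal" already present; 7 new (t, a, s, a, r, p, a)
  "tagallusar" → prefix "tagal" already present; 5 new (l, u, s, a, r)
  "milu" → prefix "m" already present; 3 new (i, l, u)
  "morbel" → prefix "mor" already present; 3 new (b, e, l)
  "so" → 2 new (s, o)
  "morgallin" → prefix "mor" already present; 6 new (g, a, l, l, i, n)
  "morlurode" → prefix "morlu" already present; 4 new (r, o, d, e)
  "tagaltordepa" → prefix "tagalt" already present; 6 new (o, r, d, e, p, a)
Total nodes = 9 + 10 + 10 + 3 + 6 + 2 + 7 + 5 + 3 + 3 + 2 + 6 + 4 + 6 = 76

76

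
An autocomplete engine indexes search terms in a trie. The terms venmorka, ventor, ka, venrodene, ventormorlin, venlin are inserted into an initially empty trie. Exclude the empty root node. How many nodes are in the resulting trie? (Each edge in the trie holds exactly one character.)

Trie structure (* marks end of a word):
(root)
├─ k
│  └─ a *
└─ v
   └─ e
      └─ n
         ├─ l
         │  └─ i
         │     └─ n *
         ├─ m
         │  └─ o
         │     └─ r
         │        └─ k
         │           └─ a *
         ├─ r
         │  └─ o
         │     └─ d
         │        └─ e
         │           └─ n
         │              └─ e *
         └─ t
            └─ o
               └─ r *
                  └─ m
                     └─ o
                        └─ r
                           └─ l
                              └─ i
                                 └─ n *
Counting every labelled node above: 28.

28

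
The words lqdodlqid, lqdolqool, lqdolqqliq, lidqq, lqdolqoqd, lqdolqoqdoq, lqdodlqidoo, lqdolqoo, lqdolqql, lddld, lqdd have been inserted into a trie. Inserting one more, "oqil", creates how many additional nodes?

4

"oqil" shares no prefix with any stored word, so all 4 characters open new nodes.
4 − 0 = 4 new nodes.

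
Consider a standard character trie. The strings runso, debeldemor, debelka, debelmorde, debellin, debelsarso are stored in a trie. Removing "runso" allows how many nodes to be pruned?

5

Walk "runso" from the leaf back toward the root, removing each node that no remaining word uses.
No other word shares any prefix with "runso", so all 5 of its nodes go.
Nodes removed: 5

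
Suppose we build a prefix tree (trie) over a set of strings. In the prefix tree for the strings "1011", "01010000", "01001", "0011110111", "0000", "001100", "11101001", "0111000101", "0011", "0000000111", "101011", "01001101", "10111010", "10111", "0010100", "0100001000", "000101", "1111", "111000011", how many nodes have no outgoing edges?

14

Leaves are exactly the stored words that no other stored word extends.
Those words: "0000000111", "000101", "0010100", "001100", "0011110111", "0100001000", "01001101", "01010000", "0111000101", "101011", "10111010", "111000011", "11101001", "1111"
Leaf count: 14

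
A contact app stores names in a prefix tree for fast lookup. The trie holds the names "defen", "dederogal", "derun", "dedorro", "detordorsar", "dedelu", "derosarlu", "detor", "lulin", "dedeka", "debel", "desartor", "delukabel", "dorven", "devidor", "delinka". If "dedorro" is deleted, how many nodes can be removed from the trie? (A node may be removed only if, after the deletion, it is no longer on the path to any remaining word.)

4

After clearing the end-marker at "dedorro", prune upward until reaching a node still needed by another word.
The suffix "orro" (4 nodes) is used only by "dedorro"; the node for "ded" still has the child "e", so pruning stops there.
Nodes removed: 4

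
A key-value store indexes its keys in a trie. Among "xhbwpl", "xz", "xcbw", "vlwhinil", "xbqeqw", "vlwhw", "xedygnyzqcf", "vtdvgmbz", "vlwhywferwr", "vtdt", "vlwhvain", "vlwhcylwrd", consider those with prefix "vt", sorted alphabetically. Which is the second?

Words with prefix "vt", in lexicographic order: "vtdt", "vtdvgmbz"
The 2nd is vtdvgmbz.

vtdvgmbz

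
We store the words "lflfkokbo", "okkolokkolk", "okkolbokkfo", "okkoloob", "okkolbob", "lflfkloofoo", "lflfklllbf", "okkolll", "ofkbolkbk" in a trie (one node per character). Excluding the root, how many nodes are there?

49

Count nodes per top-level branch (shared prefixes stored once):
  'l'-branch (lflfklllbf, lflfkloofoo, lflfkokbo): 19 nodes
  'o'-branch (ofkbolkbk, okkolbob, okkolbokkfo, okkolll, okkolokkolk, okkoloob): 30 nodes
Sum: 49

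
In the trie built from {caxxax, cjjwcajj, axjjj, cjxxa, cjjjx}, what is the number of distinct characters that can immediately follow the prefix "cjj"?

2

Follow the path "cjj" to its node, then look at its outgoing edges.
Characters that immediately follow "cjj" among the stored strings: {j, w}.
That node has 2 child edges.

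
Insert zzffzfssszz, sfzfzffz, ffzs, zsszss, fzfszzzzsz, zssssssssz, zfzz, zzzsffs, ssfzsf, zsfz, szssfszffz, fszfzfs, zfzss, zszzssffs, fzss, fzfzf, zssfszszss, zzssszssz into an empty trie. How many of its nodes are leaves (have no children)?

18

Leaves are exactly the stored words that no other stored word extends.
Those words: "ffzs", "fszfzfs", "fzfszzzzsz", "fzfzf", "fzss", "sfzfzffz", "ssfzsf", "szssfszffz", "zfzss", "zfzz", "zsfz", "zssfszszss", "zssssssssz", "zsszss", "zszzssffs", "zzffzfssszz", "zzssszssz", "zzzsffs"
Leaf count: 18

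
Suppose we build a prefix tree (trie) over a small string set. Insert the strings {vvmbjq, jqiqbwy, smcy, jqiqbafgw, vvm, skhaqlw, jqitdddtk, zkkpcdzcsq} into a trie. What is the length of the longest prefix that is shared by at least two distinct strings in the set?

The deepest shared node is where two words last agree before diverging.
e.g. "jqiqbafgw" and "jqiqbwy" share the prefix "jqiqb" of length 5; no pair shares a longer one.
Longest shared-prefix length: 5

5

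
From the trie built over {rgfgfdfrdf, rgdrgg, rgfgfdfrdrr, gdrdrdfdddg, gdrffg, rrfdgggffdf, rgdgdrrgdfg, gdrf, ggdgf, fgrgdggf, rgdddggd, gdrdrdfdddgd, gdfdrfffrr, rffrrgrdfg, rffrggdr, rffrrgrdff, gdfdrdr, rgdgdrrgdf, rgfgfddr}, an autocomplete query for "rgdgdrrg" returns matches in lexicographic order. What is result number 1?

DFS of the "rgdgdrrg" subtree visits, in order: "rgdgdrrgdf", "rgdgdrrgdfg"
The 1st is rgdgdrrgdf.

rgdgdrrgdf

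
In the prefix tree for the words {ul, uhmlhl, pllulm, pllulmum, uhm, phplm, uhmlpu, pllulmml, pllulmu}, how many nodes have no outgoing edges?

6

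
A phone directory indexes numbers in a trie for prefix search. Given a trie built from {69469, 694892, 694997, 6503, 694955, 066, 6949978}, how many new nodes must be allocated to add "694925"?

2

Walking "694925" from the root, the first 4 characters ("6949") follow existing edges; "2" is the first miss.
So 6 − 4 = 2 new nodes.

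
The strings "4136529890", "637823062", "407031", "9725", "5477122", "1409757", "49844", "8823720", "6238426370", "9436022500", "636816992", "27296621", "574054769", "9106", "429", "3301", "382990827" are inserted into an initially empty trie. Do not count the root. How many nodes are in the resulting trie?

111

Trace insertions, counting only characters that open a new branch:
  "4136529890" → 10 new (4, 1, 3, 6, 5, 2, 9, 8, 9, 0)
  "637823062" → 9 new (6, 3, 7, 8, 2, 3, 0, 6, 2)
  "407031" → prefix "4" already present; 5 new (0, 7, 0, 3, 1)
  "9725" → 4 new (9, 7, 2, 5)
  "5477122" → 7 new (5, 4, 7, 7, 1, 2, 2)
  "1409757" → 7 new (1, 4, 0, 9, 7, 5, 7)
  "49844" → prefix "4" already present; 4 new (9, 8, 4, 4)
  "8823720" → 7 new (8, 8, 2, 3, 7, 2, 0)
  "6238426370" → prefix "6" already present; 9 new (2, 3, 8, 4, 2, 6, 3, 7, 0)
  "9436022500" → prefix "9" already present; 9 new (4, 3, 6, 0, 2, 2, 5, 0, 0)
  "636816992" → prefix "63" already present; 7 new (6, 8, 1, 6, 9, 9, 2)
  "27296621" → 8 new (2, 7, 2, 9, 6, 6, 2, 1)
  "574054769" → prefix "5" already present; 8 new (7, 4, 0, 5, 4, 7, 6, 9)
  "9106" → prefix "9" already present; 3 new (1, 0, 6)
  "429" → prefix "4" already present; 2 new (2, 9)
  "3301" → 4 new (3, 3, 0, 1)
  "382990827" → prefix "3" already present; 8 new (8, 2, 9, 9, 0, 8, 2, 7)
Total nodes = 10 + 9 + 5 + 4 + 7 + 7 + 4 + 7 + 9 + 9 + 7 + 8 + 8 + 3 + 2 + 4 + 8 = 111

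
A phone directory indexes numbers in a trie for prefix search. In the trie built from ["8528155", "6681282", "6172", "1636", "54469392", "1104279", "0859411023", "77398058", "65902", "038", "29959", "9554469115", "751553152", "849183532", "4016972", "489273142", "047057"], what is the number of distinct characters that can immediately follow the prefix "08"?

1

Follow the path "08" to its node, then look at its outgoing edges.
Characters that immediately follow "08" among the stored strings: {5}.
That node has 1 child edge.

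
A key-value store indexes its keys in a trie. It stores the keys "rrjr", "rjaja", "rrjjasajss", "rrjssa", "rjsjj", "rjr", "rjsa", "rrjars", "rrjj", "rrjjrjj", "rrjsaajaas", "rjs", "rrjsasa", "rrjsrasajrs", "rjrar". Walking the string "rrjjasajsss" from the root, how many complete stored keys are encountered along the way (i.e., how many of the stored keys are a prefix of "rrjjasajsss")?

2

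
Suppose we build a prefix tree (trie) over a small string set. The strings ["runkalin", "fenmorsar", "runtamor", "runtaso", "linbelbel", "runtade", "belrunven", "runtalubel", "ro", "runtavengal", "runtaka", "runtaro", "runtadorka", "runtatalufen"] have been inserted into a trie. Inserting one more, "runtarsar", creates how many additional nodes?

3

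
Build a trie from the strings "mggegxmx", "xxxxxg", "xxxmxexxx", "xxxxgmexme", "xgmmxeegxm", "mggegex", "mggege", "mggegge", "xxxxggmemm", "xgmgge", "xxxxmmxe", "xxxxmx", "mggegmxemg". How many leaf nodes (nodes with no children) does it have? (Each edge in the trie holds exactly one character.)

12

A leaf is a node with no children — equivalently, the end of a word that is not a proper prefix of any other stored word.
Those words: "mggegex", "mggegge", "mggegmxemg", "mggegxmx", "xgmgge", "xgmmxeegxm", "xxxmxexxx", "xxxxggmemm", "xxxxgmexme", "xxxxmmxe", "xxxxmx", "xxxxxg"
Leaf count: 12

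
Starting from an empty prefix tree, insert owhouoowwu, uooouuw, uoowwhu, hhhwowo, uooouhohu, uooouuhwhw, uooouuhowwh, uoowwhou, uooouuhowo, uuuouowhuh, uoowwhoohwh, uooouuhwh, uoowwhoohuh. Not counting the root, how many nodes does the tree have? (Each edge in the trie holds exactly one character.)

Trace insertions, counting only characters that open a new branch:
  "owhouoowwu" → 10 new (o, w, h, o, u, o, o, w, w, u)
  "uooouuw" → 7 new (u, o, o, o, u, u, w)
  "uoowwhu" → prefix "uoo" already present; 4 new (w, w, h, u)
  "hhhwowo" → 7 new (h, h, h, w, o, w, o)
  "uooouhohu" → prefix "uooou" already present; 4 new (h, o, h, u)
  "uooouuhwhw" → prefix "uooouu" already present; 4 new (h, w, h, w)
  "uooouuhowwh" → prefix "uooouuh" already present; 4 new (o, w, w, h)
  "uoowwhou" → prefix "uoowwh" already present; 2 new (o, u)
  "uooouuhowo" → prefix "uooouuhow" already present; 1 new (o)
  "uuuouowhuh" → prefix "u" already present; 9 new (u, u, o, u, o, w, h, u, h)
  "uoowwhoohwh" → prefix "uoowwho" already present; 4 new (o, h, w, h)
  "uooouuhwh" → prefix "uooouuhwh" already present; 0 new (none)
  "uoowwhoohuh" → prefix "uoowwhooh" already present; 2 new (u, h)
Total nodes = 10 + 7 + 4 + 7 + 4 + 4 + 4 + 2 + 1 + 9 + 4 + 0 + 2 = 58

58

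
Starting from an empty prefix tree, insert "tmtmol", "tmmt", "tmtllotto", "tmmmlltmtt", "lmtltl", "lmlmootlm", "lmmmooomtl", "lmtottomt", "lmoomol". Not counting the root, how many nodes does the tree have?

Trace insertions, counting only characters that open a new branch:
  "tmtmol" → 6 new (t, m, t, m, o, l)
  "tmmt" → prefix "tm" already present; 2 new (m, t)
  "tmtllotto" → prefix "tmt" already present; 6 new (l, l, o, t, t, o)
  "tmmmlltmtt" → prefix "tmm" already present; 7 new (m, l, l, t, m, t, t)
  "lmtltl" → 6 new (l, m, t, l, t, l)
  "lmlmootlm" → prefix "lm" already present; 7 new (l, m, o, o, t, l, m)
  "lmmmooomtl" → prefix "lm" already present; 8 new (m, m, o, o, o, m, t, l)
  "lmtottomt" → prefix "lmt" already present; 6 new (o, t, t, o, m, t)
  "lmoomol" → prefix "lm" already present; 5 new (o, o, m, o, l)
Total nodes = 6 + 2 + 6 + 7 + 6 + 7 + 8 + 6 + 5 = 53

53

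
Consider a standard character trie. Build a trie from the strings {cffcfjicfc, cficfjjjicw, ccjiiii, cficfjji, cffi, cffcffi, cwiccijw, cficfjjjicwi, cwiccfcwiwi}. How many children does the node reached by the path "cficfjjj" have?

1

The children of the "cficfjjj" node are the distinct next characters among strings starting with "cficfjjj".
Distinct next characters after "cficfjjj": i.
That node has 1 child edge.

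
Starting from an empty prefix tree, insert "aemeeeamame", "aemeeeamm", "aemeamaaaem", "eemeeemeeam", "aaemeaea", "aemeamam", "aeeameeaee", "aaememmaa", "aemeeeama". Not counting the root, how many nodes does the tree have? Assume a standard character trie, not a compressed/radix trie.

Insert word by word; a character creates a node only if that edge doesn't already exist:
  "aemeeeamame" → 11 new (a, e, m, e, e, e, a, m, a, m, e)
  "aemeeeamm" → prefix "aemeeeam" already present; 1 new (m)
  "aemeamaaaem" → prefix "aeme" already present; 7 new (a, m, a, a, a, e, m)
  "eemeeemeeam" → 11 new (e, e, m, e, e, e, m, e, e, a, m)
  "aaemeaea" → prefix "a" already present; 7 new (a, e, m, e, a, e, a)
  "aemeamam" → prefix "aemeama" already present; 1 new (m)
  "aeeameeaee" → prefix "ae" already present; 8 new (e, a, m, e, e, a, e, e)
  "aaememmaa" → prefix "aaeme" already present; 4 new (m, m, a, a)
  "aemeeeama" → prefix "aemeeeama" already present; 0 new (none)
Total nodes = 11 + 1 + 7 + 11 + 7 + 1 + 8 + 4 + 0 = 50

50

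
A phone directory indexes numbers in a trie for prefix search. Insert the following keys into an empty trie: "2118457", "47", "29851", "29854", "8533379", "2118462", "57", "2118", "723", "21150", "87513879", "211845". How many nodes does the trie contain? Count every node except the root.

Trace insertions, counting only characters that open a new branch:
  "2118457" → 7 new (2, 1, 1, 8, 4, 5, 7)
  "47" → 2 new (4, 7)
  "29851" → prefix "2" already present; 4 new (9, 8, 5, 1)
  "29854" → prefix "2985" already present; 1 new (4)
  "8533379" → 7 new (8, 5, 3, 3, 3, 7, 9)
  "2118462" → prefix "21184" already present; 2 new (6, 2)
  "57" → 2 new (5, 7)
  "2118" → prefix "2118" already present; 0 new (none)
  "723" → 3 new (7, 2, 3)
  "21150" → prefix "211" already present; 2 new (5, 0)
  "87513879" → prefix "8" already present; 7 new (7, 5, 1, 3, 8, 7, 9)
  "211845" → prefix "211845" already present; 0 new (none)
Total nodes = 7 + 2 + 4 + 1 + 7 + 2 + 2 + 0 + 3 + 2 + 7 + 0 = 37

37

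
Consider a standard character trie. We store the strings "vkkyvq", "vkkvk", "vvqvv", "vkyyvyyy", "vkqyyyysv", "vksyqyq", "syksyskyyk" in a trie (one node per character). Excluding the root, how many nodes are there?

40

Trace insertions, counting only characters that open a new branch:
  "vkkyvq" → 6 new (v, k, k, y, v, q)
  "vkkvk" → prefix "vkk" already present; 2 new (v, k)
  "vvqvv" → prefix "v" already present; 4 new (v, q, v, v)
  "vkyyvyyy" → prefix "vk" already present; 6 new (y, y, v, y, y, y)
  "vkqyyyysv" → prefix "vk" already present; 7 new (q, y, y, y, y, s, v)
  "vksyqyq" → prefix "vk" already present; 5 new (s, y, q, y, q)
  "syksyskyyk" → 10 new (s, y, k, s, y, s, k, y, y, k)
Total nodes = 6 + 2 + 4 + 6 + 7 + 5 + 10 = 40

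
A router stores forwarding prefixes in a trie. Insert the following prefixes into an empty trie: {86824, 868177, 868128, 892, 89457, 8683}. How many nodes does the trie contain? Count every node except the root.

For each word, the new-node count is its length minus the longest prefix already in the trie:
  "86824" → 5 new (8, 6, 8, 2, 4)
  "868177" → prefix "868" already present; 3 new (1, 7, 7)
  "868128" → prefix "8681" already present; 2 new (2, 8)
  "892" → prefix "8" already present; 2 new (9, 2)
  "89457" → prefix "89" already present; 3 new (4, 5, 7)
  "8683" → prefix "868" already present; 1 new (3)
Total nodes = 5 + 3 + 2 + 2 + 3 + 1 = 16

16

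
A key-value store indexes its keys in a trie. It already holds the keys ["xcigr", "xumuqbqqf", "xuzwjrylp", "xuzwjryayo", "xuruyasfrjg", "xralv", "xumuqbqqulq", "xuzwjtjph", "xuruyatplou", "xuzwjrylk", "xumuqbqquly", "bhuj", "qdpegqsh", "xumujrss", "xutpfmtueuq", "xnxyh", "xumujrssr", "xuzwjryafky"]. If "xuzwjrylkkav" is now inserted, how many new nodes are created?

The longest prefix of "xuzwjrylkkav" already in the trie is "xuzwjrylk" (length 9).
New nodes needed: |"xuzwjrylkkav"| − 9 = 12 − 9 = 3.

3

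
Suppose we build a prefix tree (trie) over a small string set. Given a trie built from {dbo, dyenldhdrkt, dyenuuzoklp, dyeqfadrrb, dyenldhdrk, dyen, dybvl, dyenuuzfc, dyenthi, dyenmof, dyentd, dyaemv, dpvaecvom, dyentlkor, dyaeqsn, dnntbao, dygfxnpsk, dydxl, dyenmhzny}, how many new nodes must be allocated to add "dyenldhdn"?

The longest prefix of "dyenldhdn" already in the trie is "dyenldhd" (length 8).
Each of the 1 remaining characters creates one node.

1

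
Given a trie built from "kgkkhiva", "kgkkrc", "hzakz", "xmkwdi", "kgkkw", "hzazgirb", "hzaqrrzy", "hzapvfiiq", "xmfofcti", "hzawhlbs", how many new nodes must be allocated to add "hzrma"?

3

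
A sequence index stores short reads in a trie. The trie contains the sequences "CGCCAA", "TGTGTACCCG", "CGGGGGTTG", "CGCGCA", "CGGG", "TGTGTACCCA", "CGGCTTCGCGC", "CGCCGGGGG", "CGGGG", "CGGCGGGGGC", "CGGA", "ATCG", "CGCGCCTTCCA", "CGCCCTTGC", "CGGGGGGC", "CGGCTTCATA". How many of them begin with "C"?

13

Traverse to the node for "C", then collect every word in that subtree.
Matches: "CGCCAA", "CGCCCTTGC", "CGCCGGGGG", "CGCGCA", "CGCGCCTTCCA", "CGGA", "CGGCGGGGGC", "CGGCTTCATA", "CGGCTTCGCGC", "CGGG", "CGGGG", "CGGGGGGC", "CGGGGGTTG"
Count: 13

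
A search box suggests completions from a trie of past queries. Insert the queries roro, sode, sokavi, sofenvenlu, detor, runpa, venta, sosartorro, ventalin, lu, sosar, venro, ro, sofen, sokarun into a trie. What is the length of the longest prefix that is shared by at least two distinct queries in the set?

5

Look for the deepest trie node that still has at least two words in its subtree.
"sofen" and "sofenvenlu" agree on "sofen" (5 characters) before diverging; nothing deeper is shared.
Longest shared-prefix length: 5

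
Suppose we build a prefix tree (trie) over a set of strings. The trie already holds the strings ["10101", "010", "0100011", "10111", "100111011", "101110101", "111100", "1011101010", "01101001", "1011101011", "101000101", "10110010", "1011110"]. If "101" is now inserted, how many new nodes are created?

Every character of "101" already lies on an existing path (it is a prefix of some stored word).
No new nodes are needed: 0.

0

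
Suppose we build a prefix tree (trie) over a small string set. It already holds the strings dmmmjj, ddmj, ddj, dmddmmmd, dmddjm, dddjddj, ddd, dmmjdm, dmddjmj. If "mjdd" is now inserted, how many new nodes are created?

Nothing in the trie begins with "m"; the whole of "mjdd" is new.
4 − 0 = 4 new nodes.

4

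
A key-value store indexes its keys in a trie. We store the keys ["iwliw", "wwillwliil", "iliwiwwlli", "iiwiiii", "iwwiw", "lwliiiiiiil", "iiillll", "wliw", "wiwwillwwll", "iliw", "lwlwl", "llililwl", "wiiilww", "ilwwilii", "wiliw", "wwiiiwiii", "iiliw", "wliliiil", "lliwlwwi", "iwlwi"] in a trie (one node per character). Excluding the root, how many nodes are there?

For each word, the new-node count is its length minus the longest prefix already in the trie:
  "iwliw" → 5 new (i, w, l, i, w)
  "wwillwliil" → 10 new (w, w, i, l, l, w, l, i, i, l)
  "iliwiwwlli" → prefix "i" already present; 9 new (l, i, w, i, w, w, l, l, i)
  "iiwiiii" → prefix "i" already present; 6 new (i, w, i, i, i, i)
  "iwwiw" → prefix "iw" already present; 3 new (w, i, w)
  "lwliiiiiiil" → 11 new (l, w, l, i, i, i, i, i, i, i, l)
  "iiillll" → prefix "ii" already present; 5 new (i, l, l, l, l)
  "wliw" → prefix "w" already present; 3 new (l, i, w)
  "wiwwillwwll" → prefix "w" already present; 10 new (i, w, w, i, l, l, w, w, l, l)
  "iliw" → prefix "iliw" already present; 0 new (none)
  "lwlwl" → prefix "lwl" already present; 2 new (w, l)
  "llililwl" → prefix "l" already present; 7 new (l, i, l, i, l, w, l)
  "wiiilww" → prefix "wi" already present; 5 new (i, i, l, w, w)
  "ilwwilii" → prefix "il" already present; 6 new (w, w, i, l, i, i)
  "wiliw" → prefix "wi" already present; 3 new (l, i, w)
  "wwiiiwiii" → prefix "wwi" already present; 6 new (i, i, w, i, i, i)
  "iiliw" → prefix "ii" already present; 3 new (l, i, w)
  "wliliiil" → prefix "wli" already present; 5 new (l, i, i, i, l)
  "lliwlwwi" → prefix "lli" already present; 5 new (w, l, w, w, i)
  "iwlwi" → prefix "iwl" already present; 2 new (w, i)
Total nodes = 5 + 10 + 9 + 6 + 3 + 11 + 5 + 3 + 10 + 0 + 2 + 7 + 5 + 6 + 3 + 6 + 3 + 5 + 5 + 2 = 106

106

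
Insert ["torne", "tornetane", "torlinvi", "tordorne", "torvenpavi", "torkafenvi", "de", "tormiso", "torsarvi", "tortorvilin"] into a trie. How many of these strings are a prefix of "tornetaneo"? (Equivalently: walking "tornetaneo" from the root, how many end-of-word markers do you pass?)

Walk "tornetaneo" from the root; an end-of-word marker is hit whenever a stored word is a prefix of "tornetaneo".
Prefixes of the query that are stored words: "torne", "tornetane"
Count: 2

2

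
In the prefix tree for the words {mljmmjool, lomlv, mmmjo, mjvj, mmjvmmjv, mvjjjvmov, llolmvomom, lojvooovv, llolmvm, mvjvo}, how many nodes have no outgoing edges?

Leaves are exactly the stored words that no other stored word extends.
Those words: "llolmvm", "llolmvomom", "lojvooovv", "lomlv", "mjvj", "mljmmjool", "mmjvmmjv", "mmmjo", "mvjjjvmov", "mvjvo"
Leaf count: 10

10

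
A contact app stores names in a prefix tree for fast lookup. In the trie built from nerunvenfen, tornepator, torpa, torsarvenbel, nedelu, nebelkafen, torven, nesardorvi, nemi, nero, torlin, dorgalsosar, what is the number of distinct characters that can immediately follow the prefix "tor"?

Follow the path "tor" to its node, then look at its outgoing edges.
Characters that immediately follow "tor" among the stored strings: {l, n, p, s, v}.
That node has 5 child edges.

5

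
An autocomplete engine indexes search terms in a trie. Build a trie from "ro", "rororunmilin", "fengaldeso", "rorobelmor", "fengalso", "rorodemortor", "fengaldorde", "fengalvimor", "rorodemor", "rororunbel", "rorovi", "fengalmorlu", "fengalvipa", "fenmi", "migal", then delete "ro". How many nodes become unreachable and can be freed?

0

After clearing the end-marker at "ro", prune upward until reaching a node still needed by another word.
Every node on "ro" is still needed (e.g. by "rororunmilin"), so nothing is freed.
Nodes removed: 0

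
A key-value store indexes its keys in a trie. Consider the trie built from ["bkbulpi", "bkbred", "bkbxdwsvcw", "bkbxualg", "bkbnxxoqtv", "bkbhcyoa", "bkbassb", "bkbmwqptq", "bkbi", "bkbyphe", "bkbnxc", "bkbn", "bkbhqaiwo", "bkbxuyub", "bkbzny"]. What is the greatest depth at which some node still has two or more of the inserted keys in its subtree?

5

Equivalently: take the maximum, over all pairs, of their longest common prefix length.
"bkbnxc" and "bkbnxxoqtv" agree on "bkbnx" (5 characters) before diverging; nothing deeper is shared.
Longest shared-prefix length: 5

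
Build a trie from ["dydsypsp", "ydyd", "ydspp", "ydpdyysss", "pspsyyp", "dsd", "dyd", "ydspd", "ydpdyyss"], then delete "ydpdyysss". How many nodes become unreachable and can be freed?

1

A node on "ydpdyysss"'s path can go only if nothing else ends at it or branches off below it.
The suffix "s" (1 node) is used only by "ydpdyysss"; "ydpdyyss" is itself a stored word, so pruning stops there.
Nodes removed: 1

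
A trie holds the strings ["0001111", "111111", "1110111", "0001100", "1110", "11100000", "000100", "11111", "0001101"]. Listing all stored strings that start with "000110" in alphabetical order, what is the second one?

Filter for "000110…" and sort: "0001100", "0001101"
Position 2: 0001101

0001101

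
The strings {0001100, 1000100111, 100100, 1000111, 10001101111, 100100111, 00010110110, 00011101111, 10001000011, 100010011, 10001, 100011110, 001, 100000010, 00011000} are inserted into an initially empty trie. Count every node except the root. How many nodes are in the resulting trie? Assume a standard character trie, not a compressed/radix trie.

56

Trace insertions, counting only characters that open a new branch:
  "0001100" → 7 new (0, 0, 0, 1, 1, 0, 0)
  "1000100111" → 10 new (1, 0, 0, 0, 1, 0, 0, 1, 1, 1)
  "100100" → prefix "100" already present; 3 new (1, 0, 0)
  "1000111" → prefix "10001" already present; 2 new (1, 1)
  "10001101111" → prefix "100011" already present; 5 new (0, 1, 1, 1, 1)
  "100100111" → prefix "100100" already present; 3 new (1, 1, 1)
  "00010110110" → prefix "0001" already present; 7 new (0, 1, 1, 0, 1, 1, 0)
  "00011101111" → prefix "00011" already present; 6 new (1, 0, 1, 1, 1, 1)
  "10001000011" → prefix "1000100" already present; 4 new (0, 0, 1, 1)
  "100010011" → prefix "100010011" already present; 0 new (none)
  "10001" → prefix "10001" already present; 0 new (none)
  "100011110" → prefix "1000111" already present; 2 new (1, 0)
  "001" → prefix "00" already present; 1 new (1)
  "100000010" → prefix "1000" already present; 5 new (0, 0, 0, 1, 0)
  "00011000" → prefix "0001100" already present; 1 new (0)
Total nodes = 7 + 10 + 3 + 2 + 5 + 3 + 7 + 6 + 4 + 0 + 0 + 2 + 1 + 5 + 1 = 56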